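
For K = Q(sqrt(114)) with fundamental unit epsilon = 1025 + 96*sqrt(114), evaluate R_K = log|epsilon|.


epsilon = 1025 + 96*sqrt(114)
= 2049.9995
R = ln(2049.9995)
= 7.6256

7.6256


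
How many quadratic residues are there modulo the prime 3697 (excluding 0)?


For prime p, the number of non-zero quadratic residues is (p-1)/2.
= (3697-1)/2
= 1848

1848


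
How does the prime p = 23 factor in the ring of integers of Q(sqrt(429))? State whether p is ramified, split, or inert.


K = Q(sqrt(429)). Since d mod 4 = 1, disc(K) = 429.
Check p | disc: 429 mod 23 = 15.
p does not divide disc. Compute Legendre symbol (d/p):
15^((23-1)/2) mod 23 = -1
(d/p) = -1, so p is inert: (p) stays prime with e=1, f=2, g=1.
Therefore p is inert.

inert


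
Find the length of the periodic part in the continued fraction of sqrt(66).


Run the CF algorithm for sqrt(66).
a_0 = floor(sqrt(66)) = 8; set m_0=0, q_0=1.
Recurrence: m' = q*a - m,  q' = (d - m'^2)/q,  a' = floor((a_0 + m')/q').
  step 1: m=8, q=2, a=8
  step 2: m=8, q=1, a=16
a_2 = 2*a_0 = 16, so the period closes here.
sqrt(66) = [8; 8, 16]
Period length = 2

2


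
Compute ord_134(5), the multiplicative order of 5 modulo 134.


We want ord_134(5), the smallest k >= 1 with 5^k = 1 mod 134.
n = 134 = 2 * 67, phi(134) = 66; the order divides phi(n).
Divisors of 66: 1, 2, 3, 6, 11, 22, 33, 66
Repeated squaring mod 134: 5^1 = 5, 5^2 = 25, 5^4 = 89, 5^8 = 15, 5^16 = 91, 5^32 = 107, 5^64 = 59
Test divisors in increasing order:
  k=1: 5^1 = 5 mod 134
  k=2: 5^2 = 25 mod 134
  k=3: 5^3 = 25 * 5 = 125 mod 134
  k=6: 5^6 = 89 * 25 = 81 mod 134
  k=11: 5^11 = 15 * 25 * 5 = 133 mod 134
  k=22: 5^22 = 91 * 89 * 25 = 1 mod 134  <- first divisor giving 1
Order = 22

22


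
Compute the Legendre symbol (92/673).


p = 673 is prime, so compute (92/673) with the reciprocity algorithm (Jacobi-symbol steps: pull out 2s via (2/n), flip via reciprocity, reduce):
  pull out 2: (2/673) = +1  (since 673 mod 8 = 1)
  pull out 2: (2/673) = +1  (since 673 mod 8 = 1)
  reciprocity: (23/673) -> +(673/23)
  reduce: (6/23)
  pull out 2: (2/23) = +1  (since 23 mod 8 = 7)
  reciprocity: (3/23) -> -(23/3)
  reduce: (2/3)
  pull out 2: (2/3) = -1  (since 3 mod 8 = 3)
  (1/3) = 1
Product of signs = 1
(92/673) = 1

1


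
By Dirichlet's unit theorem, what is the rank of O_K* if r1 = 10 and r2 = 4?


By Dirichlet's unit theorem:
rank = r1 + r2 - 1
= 10 + 4 - 1
= 13

13


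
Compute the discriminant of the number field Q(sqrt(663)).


For K = Q(sqrt(d)) with d squarefree: disc(K) = d if d = 1 mod 4, and disc(K) = 4d if d = 2 or 3 mod 4.
Here d = 663, and d mod 4 = 3.
d = 3 mod 4, not 1 (O_K = Z[sqrt(d)]), so disc(K) = 4d = 4 * (663) = 2652

2652


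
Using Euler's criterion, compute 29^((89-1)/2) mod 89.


p = 89 is prime and the exponent is (p-1)/2 = 44, so by Euler's criterion 29^44 = (29/89) = +1 or -1 mod 89.
Compute by square-and-multiply:
  44 = 32 + 8 + 4 (binary 101100)
  Repeated squaring mod 89: 29^1 = 29, 29^2 = 40, 29^4 = 87, 29^8 = 4, 29^16 = 16, 29^32 = 78
  29^44 = 29^32 * 29^8 * 29^4 = 78 * 4 * 87 mod 89
    78 * 4 = 312 = 45 mod 89
    45 * 87 = 3915 = 88 mod 89
  29^44 = 88 mod 89
Result 88 = p - 1 = -1 mod 89: 29 is a quadratic non-residue mod 89. As a residue in [0, p-1] the value is 88.
29^44 mod 89 = 88

88


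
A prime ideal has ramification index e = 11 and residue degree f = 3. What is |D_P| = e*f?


|D_P| = e * f
= 11 * 3
= 33

33


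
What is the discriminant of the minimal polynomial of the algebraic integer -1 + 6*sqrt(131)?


The element -1 + 6*sqrt(131) has minimal polynomial:
x^2 + 2*x - 4715
Discriminant = (2)^2 - 4*(-4715)
= 4 + 18860
= 18864

18864


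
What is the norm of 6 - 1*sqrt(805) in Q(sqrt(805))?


N(a + b*sqrt(d)) = a^2 - d*b^2
= (6)^2 - (805)*(-1)^2
= 36 - 805
= -769

-769


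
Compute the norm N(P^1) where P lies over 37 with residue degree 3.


N(P^a) = p^(a*f)
= 37^(1*3)
= 37^3
= 50653

50653


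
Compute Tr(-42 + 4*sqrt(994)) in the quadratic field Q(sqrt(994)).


Tr(a + b*sqrt(d)) = (a + b*sqrt(d)) + (a - b*sqrt(d)) = 2a
= 2 * (-42)
= -84

-84


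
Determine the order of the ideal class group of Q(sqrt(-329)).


K = Q(sqrt(-329)). d mod 4 = 3, so D = disc(K) = 4d = -1316
h(K) equals the number of primitive reduced positive-definite forms (a, b, c) = a*x^2 + b*x*y + c*y^2 with b^2 - 4ac = D,
where reduced means |b| <= a <= c, with b >= 0 whenever |b| = a or a = c, and primitive means gcd(a, b, c) = 1.
Reduced forces 3a^2 <= |D| = 1316, so 1 <= a <= 20; b must have the parity of D, and c = (b^2 - D)/(4a) must be an integer >= a.
Enumerate a = 1..20, b in [-a, a]:
  a=1: (1, 0, 329)  [1]
  a=2: (2, 2, 165)  [1]
  a=3: (3, -2, 110), (3, 2, 110)  [2]
  a=4: none
  a=5: (5, -2, 66), (5, 2, 66)  [2]
  a=6: (6, -2, 55), (6, 2, 55)  [2]
  a=7: (7, 0, 47)  [1]
  a=8: none
  a=9: (9, -4, 37), (9, 4, 37)  [2]
  a=10: (10, -2, 33), (10, 2, 33)  [2]
  a=11: (11, -2, 30), (11, 2, 30)  [2]
  a=12: none
  a=13: (13, -6, 26), (13, 6, 26)  [2]
  a=14: (14, 14, 27)  [1]
  a=15: (15, -8, 23), (15, -2, 22), (15, 2, 22), (15, 8, 23)  [4]
  a=16..17: none
  a=18: (18, -14, 21), (18, 14, 21)  [2]
  a=19..20: none
Total reduced forms: 1 + 1 + 2 + 2 + 2 + 1 + 2 + 2 + 2 + 2 + 1 + 4 + 2 = 24
h = 24

24


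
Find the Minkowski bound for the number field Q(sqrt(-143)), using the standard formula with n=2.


d = -143, d mod 4 = 1, so disc(K) = d = -143; |disc(K)| = 143
Imaginary quadratic field, so n = 2, s = r2 = 1, r1 = 0
M = (n!/n^n) * (4/pi)^s * sqrt(|disc(K)|) = (2!/2^2) * (4/pi)^1 * sqrt(143)
= 0.5 * 1.273240 * 11.958261
= 7.6129

7.6129


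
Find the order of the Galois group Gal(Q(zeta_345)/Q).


|Gal(Q(zeta_345)/Q)| = phi(345)
= 176

176


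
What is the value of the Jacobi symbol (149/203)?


Compute (149/203) via quadratic reciprocity:
  reciprocity: (149/203) -> +(203/149)
  reduce: (54/149)
  pull out 2: (2/149) = -1  (since 149 mod 8 = 5)
  reciprocity: (27/149) -> +(149/27)
  reduce: (14/27)
  pull out 2: (2/27) = -1  (since 27 mod 8 = 3)
  reciprocity: (7/27) -> -(27/7)
  reduce: (6/7)
  pull out 2: (2/7) = +1  (since 7 mod 8 = 7)
  reciprocity: (3/7) -> -(7/3)
  reduce: (1/3)
  (1/3) = 1
Product of signs = 1

1


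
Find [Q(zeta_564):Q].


The degree equals Euler's totient phi(564).
564 = 2^2 * 3 * 47
phi(564) = 184

184


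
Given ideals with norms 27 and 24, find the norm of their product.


N(IJ) = N(I) * N(J)
= 27 * 24
= 648

648


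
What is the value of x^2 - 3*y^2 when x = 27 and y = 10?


x^2 - d*y^2
= 27^2 - 3*10^2
= 729 - 300
= 429

429


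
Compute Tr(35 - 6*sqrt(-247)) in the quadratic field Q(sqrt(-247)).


Tr(a + b*sqrt(d)) = (a + b*sqrt(d)) + (a - b*sqrt(d)) = 2a
= 2 * (35)
= 70

70


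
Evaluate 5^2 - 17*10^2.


x^2 - d*y^2
= 5^2 - 17*10^2
= 25 - 1700
= -1675

-1675


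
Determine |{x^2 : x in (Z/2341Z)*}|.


For prime p, the number of non-zero quadratic residues is (p-1)/2.
= (2341-1)/2
= 1170

1170


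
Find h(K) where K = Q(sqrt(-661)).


K = Q(sqrt(-661)). d mod 4 = 3, so D = disc(K) = 4d = -2644
h(K) equals the number of primitive reduced positive-definite forms (a, b, c) = a*x^2 + b*x*y + c*y^2 with b^2 - 4ac = D,
where reduced means |b| <= a <= c, with b >= 0 whenever |b| = a or a = c, and primitive means gcd(a, b, c) = 1.
Reduced forces 3a^2 <= |D| = 2644, so 1 <= a <= 29; b must have the parity of D, and c = (b^2 - D)/(4a) must be an integer >= a.
Enumerate a = 1..29, b in [-a, a]:
  a=1: (1, 0, 661)  [1]
  a=2: (2, 2, 331)  [1]
  a=3..4: none
  a=5: (5, -4, 133), (5, 4, 133)  [2]
  a=6: none
  a=7: (7, -4, 95), (7, 4, 95)  [2]
  a=8..9: none
  a=10: (10, -6, 67), (10, 6, 67)  [2]
  a=11..13: none
  a=14: (14, -10, 49), (14, 10, 49)  [2]
  a=15..16: none
  a=17: (17, -12, 41), (17, 12, 41)  [2]
  a=18: none
  a=19: (19, -4, 35), (19, 4, 35)  [2]
  a=20..22: none
  a=23: (23, -22, 34), (23, 22, 34)  [2]
  a=24: none
  a=25: (25, -16, 29), (25, 16, 29)  [2]
  a=26..29: none
Total reduced forms: 1 + 1 + 2 + 2 + 2 + 2 + 2 + 2 + 2 + 2 = 18
h = 18

18


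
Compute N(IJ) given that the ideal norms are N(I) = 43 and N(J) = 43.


N(IJ) = N(I) * N(J)
= 43 * 43
= 1849

1849


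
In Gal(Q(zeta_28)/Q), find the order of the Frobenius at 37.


The Frobenius at p in Gal(Q(zeta_n)/Q) = (Z/nZ)* is the class of p, so its order is ord_28(37), the smallest k >= 1 with 37^k = 1 mod 28.
n = 28 = 2^2 * 7, phi(28) = 12; the order divides phi(n).
Divisors of 12: 1, 2, 3, 4, 6, 12
Repeated squaring mod 28: 37^1 = 9, 37^2 = 25, 37^4 = 9, 37^8 = 25
Test divisors in increasing order:
  k=1: 37^1 = 9 mod 28
  k=2: 37^2 = 25 mod 28
  k=3: 37^3 = 25 * 9 = 1 mod 28  <- first divisor giving 1
Order = 3

3


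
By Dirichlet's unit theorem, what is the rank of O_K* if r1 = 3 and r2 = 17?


By Dirichlet's unit theorem:
rank = r1 + r2 - 1
= 3 + 17 - 1
= 19

19


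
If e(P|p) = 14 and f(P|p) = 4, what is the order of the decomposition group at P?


|D_P| = e * f
= 14 * 4
= 56

56


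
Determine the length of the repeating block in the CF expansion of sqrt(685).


Run the CF algorithm for sqrt(685).
a_0 = floor(sqrt(685)) = 26; set m_0=0, q_0=1.
Recurrence: m' = q*a - m,  q' = (d - m'^2)/q,  a' = floor((a_0 + m')/q').
  step 1: m=26, q=9, a=5
  step 2: m=19, q=36, a=1
  step 3: m=17, q=11, a=3
  step 4: m=16, q=39, a=1
  step 5: m=23, q=4, a=12
  step 6: m=25, q=15, a=3
  step 7: m=20, q=19, a=2
  step 8: m=18, q=19, a=2
  step 9: m=20, q=15, a=3
  step 10: m=25, q=4, a=12
  step 11: m=23, q=39, a=1
  step 12: m=16, q=11, a=3
  step 13: m=17, q=36, a=1
  step 14: m=19, q=9, a=5
  step 15: m=26, q=1, a=52
a_15 = 2*a_0 = 52, so the period closes here.
sqrt(685) = [26; 5, 1, 3, 1, 12, 3, 2, 2, 3, 12, 1, 3, 1, 5, 52]
Period length = 15

15


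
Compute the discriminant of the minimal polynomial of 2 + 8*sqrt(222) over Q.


The element 2 + 8*sqrt(222) has minimal polynomial:
x^2 - 4*x - 14204
Discriminant = (-4)^2 - 4*(-14204)
= 16 + 56816
= 56832

56832


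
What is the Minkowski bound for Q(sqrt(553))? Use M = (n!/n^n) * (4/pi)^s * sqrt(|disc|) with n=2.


d = 553, d mod 4 = 1, so disc(K) = d = 553; |disc(K)| = 553
Real quadratic field, so n = 2, s = r2 = 0, r1 = 2
M = (n!/n^n) * (4/pi)^s * sqrt(|disc(K)|) = (2!/2^2) * (4/pi)^0 * sqrt(553)
= 0.5 * 1.000000 * 23.515952
= 11.7580

11.7580


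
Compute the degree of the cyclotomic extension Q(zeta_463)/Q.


The degree equals Euler's totient phi(463).
463 = 463
phi(463) = 462

462


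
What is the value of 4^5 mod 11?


p = 11 is prime and the exponent is (p-1)/2 = 5, so by Euler's criterion 4^5 = (4/11) = +1 or -1 mod 11.
Compute by square-and-multiply:
  5 = 4 + 1 (binary 101)
  Repeated squaring mod 11: 4^1 = 4, 4^2 = 5, 4^4 = 3
  4^5 = 4^4 * 4^1 = 3 * 4 mod 11
    3 * 4 = 12 = 1 mod 11
  4^5 = 1 mod 11
Result 1: 4 is a quadratic residue mod 11.
4^5 mod 11 = 1

1


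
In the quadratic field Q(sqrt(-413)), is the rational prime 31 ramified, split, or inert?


K = Q(sqrt(-413)). Since d mod 4 = 3, disc(K) = -1652.
Check p | disc: -1652 mod 31 = 22.
p does not divide disc. Compute Legendre symbol (d/p):
21^((31-1)/2) mod 31 = -1
(d/p) = -1, so p is inert: (p) stays prime with e=1, f=2, g=1.
Therefore p is inert.

inert


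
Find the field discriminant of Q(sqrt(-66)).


For K = Q(sqrt(d)) with d squarefree: disc(K) = d if d = 1 mod 4, and disc(K) = 4d if d = 2 or 3 mod 4.
Here d = -66, and d mod 4 = 2.
d = 2 mod 4, not 1 (O_K = Z[sqrt(d)]), so disc(K) = 4d = 4 * (-66) = -264

-264


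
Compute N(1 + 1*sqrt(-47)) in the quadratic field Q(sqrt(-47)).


N(a + b*sqrt(d)) = a^2 - d*b^2
= (1)^2 - (-47)*(1)^2
= 1 + 47
= 48

48


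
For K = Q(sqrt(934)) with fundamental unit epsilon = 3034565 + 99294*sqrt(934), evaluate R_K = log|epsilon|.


epsilon = 3034565 + 99294*sqrt(934)
= 6.0691e+06
R = ln(6.0691e+06)
= 15.6187

15.6187


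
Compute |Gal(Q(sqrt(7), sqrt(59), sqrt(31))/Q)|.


The 3 square roots of distinct primes are multiplicatively independent over Q,
so [K:Q] = 2^3 and Gal(K/Q) is isomorphic to (Z/2Z)^3.
|Gal| = 2^3 = 8

8


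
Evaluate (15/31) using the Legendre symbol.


p = 31 is prime, so compute (15/31) with the reciprocity algorithm (Jacobi-symbol steps: pull out 2s via (2/n), flip via reciprocity, reduce):
  reciprocity: (15/31) -> -(31/15)
  reduce: (1/15)
  (1/15) = 1
Product of signs = -1
(15/31) = -1

-1


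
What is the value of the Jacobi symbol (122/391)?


Compute (122/391) via quadratic reciprocity:
  pull out 2: (2/391) = +1  (since 391 mod 8 = 7)
  reciprocity: (61/391) -> +(391/61)
  reduce: (25/61)
  reciprocity: (25/61) -> +(61/25)
  reduce: (11/25)
  reciprocity: (11/25) -> +(25/11)
  reduce: (3/11)
  reciprocity: (3/11) -> -(11/3)
  reduce: (2/3)
  pull out 2: (2/3) = -1  (since 3 mod 8 = 3)
  (1/3) = 1
Product of signs = 1

1


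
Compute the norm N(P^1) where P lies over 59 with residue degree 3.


N(P^a) = p^(a*f)
= 59^(1*3)
= 59^3
= 205379

205379


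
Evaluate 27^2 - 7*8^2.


x^2 - d*y^2
= 27^2 - 7*8^2
= 729 - 448
= 281

281


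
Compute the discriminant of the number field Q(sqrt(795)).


For K = Q(sqrt(d)) with d squarefree: disc(K) = d if d = 1 mod 4, and disc(K) = 4d if d = 2 or 3 mod 4.
Here d = 795, and d mod 4 = 3.
d = 3 mod 4, not 1 (O_K = Z[sqrt(d)]), so disc(K) = 4d = 4 * (795) = 3180

3180


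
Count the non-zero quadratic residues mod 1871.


For prime p, the number of non-zero quadratic residues is (p-1)/2.
= (1871-1)/2
= 935

935


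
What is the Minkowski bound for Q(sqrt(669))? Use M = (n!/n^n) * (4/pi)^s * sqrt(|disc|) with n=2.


d = 669, d mod 4 = 1, so disc(K) = d = 669; |disc(K)| = 669
Real quadratic field, so n = 2, s = r2 = 0, r1 = 2
M = (n!/n^n) * (4/pi)^s * sqrt(|disc(K)|) = (2!/2^2) * (4/pi)^0 * sqrt(669)
= 0.5 * 1.000000 * 25.865034
= 12.9325

12.9325


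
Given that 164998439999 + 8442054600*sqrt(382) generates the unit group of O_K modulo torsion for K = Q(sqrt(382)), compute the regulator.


epsilon = 164998439999 + 8442054600*sqrt(382)
= 3.3000e+11
R = ln(3.3000e+11)
= 26.5223

26.5223


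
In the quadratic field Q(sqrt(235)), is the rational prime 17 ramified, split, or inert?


K = Q(sqrt(235)). Since d mod 4 = 3, disc(K) = 940.
Check p | disc: 940 mod 17 = 5.
p does not divide disc. Compute Legendre symbol (d/p):
14^((17-1)/2) mod 17 = -1
(d/p) = -1, so p is inert: (p) stays prime with e=1, f=2, g=1.
Therefore p is inert.

inert


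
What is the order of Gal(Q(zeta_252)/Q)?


|Gal(Q(zeta_252)/Q)| = phi(252)
= 72

72


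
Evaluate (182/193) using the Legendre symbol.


p = 193 is prime, so compute (182/193) with the reciprocity algorithm (Jacobi-symbol steps: pull out 2s via (2/n), flip via reciprocity, reduce):
  pull out 2: (2/193) = +1  (since 193 mod 8 = 1)
  reciprocity: (91/193) -> +(193/91)
  reduce: (11/91)
  reciprocity: (11/91) -> -(91/11)
  reduce: (3/11)
  reciprocity: (3/11) -> -(11/3)
  reduce: (2/3)
  pull out 2: (2/3) = -1  (since 3 mod 8 = 3)
  (1/3) = 1
Product of signs = -1
(182/193) = -1

-1


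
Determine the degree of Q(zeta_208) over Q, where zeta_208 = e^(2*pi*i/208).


The degree equals Euler's totient phi(208).
208 = 2^4 * 13
phi(208) = 96

96


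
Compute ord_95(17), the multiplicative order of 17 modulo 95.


We want ord_95(17), the smallest k >= 1 with 17^k = 1 mod 95.
n = 95 = 5 * 19, phi(95) = 72; the order divides phi(n).
Divisors of 72: 1, 2, 3, 4, 6, 8, 9, 12, 18, 24, 36, 72
Repeated squaring mod 95: 17^1 = 17, 17^2 = 4, 17^4 = 16, 17^8 = 66, 17^16 = 81, 17^32 = 6, 17^64 = 36
Test divisors in increasing order:
  k=1: 17^1 = 17 mod 95
  k=2: 17^2 = 4 mod 95
  k=3: 17^3 = 4 * 17 = 68 mod 95
  k=4: 17^4 = 16 mod 95
  k=6: 17^6 = 16 * 4 = 64 mod 95
  k=8: 17^8 = 66 mod 95
  k=9: 17^9 = 66 * 17 = 77 mod 95
  k=12: 17^12 = 66 * 16 = 11 mod 95
  k=18: 17^18 = 81 * 4 = 39 mod 95
  k=24: 17^24 = 81 * 66 = 26 mod 95
  k=36: 17^36 = 6 * 16 = 1 mod 95  <- first divisor giving 1
Order = 36

36


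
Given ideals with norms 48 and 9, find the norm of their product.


N(IJ) = N(I) * N(J)
= 48 * 9
= 432

432


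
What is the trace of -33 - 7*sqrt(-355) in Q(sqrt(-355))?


Tr(a + b*sqrt(d)) = (a + b*sqrt(d)) + (a - b*sqrt(d)) = 2a
= 2 * (-33)
= -66

-66


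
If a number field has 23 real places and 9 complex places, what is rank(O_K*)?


By Dirichlet's unit theorem:
rank = r1 + r2 - 1
= 23 + 9 - 1
= 31

31


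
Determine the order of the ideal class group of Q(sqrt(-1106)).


K = Q(sqrt(-1106)). d mod 4 = 2, so D = disc(K) = 4d = -4424
h(K) equals the number of primitive reduced positive-definite forms (a, b, c) = a*x^2 + b*x*y + c*y^2 with b^2 - 4ac = D,
where reduced means |b| <= a <= c, with b >= 0 whenever |b| = a or a = c, and primitive means gcd(a, b, c) = 1.
Reduced forces 3a^2 <= |D| = 4424, so 1 <= a <= 38; b must have the parity of D, and c = (b^2 - D)/(4a) must be an integer >= a.
Enumerate a = 1..38, b in [-a, a]:
  a=1: (1, 0, 1106)  [1]
  a=2: (2, 0, 553)  [1]
  a=3: (3, -2, 369), (3, 2, 369)  [2]
  a=4: none
  a=5: (5, -4, 222), (5, 4, 222)  [2]
  a=6: (6, -4, 185), (6, 4, 185)  [2]
  a=7: (7, 0, 158)  [1]
  a=8: none
  a=9: (9, -2, 123), (9, 2, 123)  [2]
  a=10: (10, -4, 111), (10, 4, 111)  [2]
  a=11: (11, -8, 102), (11, 8, 102)  [2]
  a=12: none
  a=13: (13, -10, 87), (13, 10, 87)  [2]
  a=14: (14, 0, 79)  [1]
  a=15: (15, -14, 77), (15, -4, 74), (15, 4, 74), (15, 14, 77)  [4]
  a=16: none
  a=17: (17, -8, 66), (17, 8, 66)  [2]
  a=18: (18, -16, 65), (18, 16, 65)  [2]
  a=19..20: none
  a=21: (21, -14, 55), (21, 14, 55)  [2]
  a=22: (22, -8, 51), (22, 8, 51)  [2]
  a=23..24: none
  a=25: (25, -24, 50), (25, 24, 50)  [2]
  a=26: (26, -16, 45), (26, 16, 45)  [2]
  a=27: (27, -2, 41), (27, 2, 41)  [2]
  a=28: none
  a=29: (29, -10, 39), (29, 10, 39)  [2]
  a=30: (30, -16, 39), (30, -4, 37), (30, 4, 37), (30, 16, 39)  [4]
  a=31: (31, -28, 42), (31, 28, 42)  [2]
  a=32: none
  a=33: (33, -14, 35), (33, -8, 34), (33, 8, 34), (33, 14, 35)  [4]
  a=34..38: none
Total reduced forms: 1 + 1 + 2 + 2 + 2 + 1 + 2 + 2 + 2 + 2 + 1 + 4 + 2 + 2 + 2 + 2 + 2 + 2 + 2 + 2 + 4 + 2 + 4 = 48
h = 48

48


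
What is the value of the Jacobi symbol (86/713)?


Compute (86/713) via quadratic reciprocity:
  pull out 2: (2/713) = +1  (since 713 mod 8 = 1)
  reciprocity: (43/713) -> +(713/43)
  reduce: (25/43)
  reciprocity: (25/43) -> +(43/25)
  reduce: (18/25)
  pull out 2: (2/25) = +1  (since 25 mod 8 = 1)
  reciprocity: (9/25) -> +(25/9)
  reduce: (7/9)
  reciprocity: (7/9) -> +(9/7)
  reduce: (2/7)
  pull out 2: (2/7) = +1  (since 7 mod 8 = 7)
  (1/7) = 1
Product of signs = 1

1


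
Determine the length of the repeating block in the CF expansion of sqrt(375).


Run the CF algorithm for sqrt(375).
a_0 = floor(sqrt(375)) = 19; set m_0=0, q_0=1.
Recurrence: m' = q*a - m,  q' = (d - m'^2)/q,  a' = floor((a_0 + m')/q').
  step 1: m=19, q=14, a=2
  step 2: m=9, q=21, a=1
  step 3: m=12, q=11, a=2
  step 4: m=10, q=25, a=1
  step 5: m=15, q=6, a=5
  step 6: m=15, q=25, a=1
  step 7: m=10, q=11, a=2
  step 8: m=12, q=21, a=1
  step 9: m=9, q=14, a=2
  step 10: m=19, q=1, a=38
a_10 = 2*a_0 = 38, so the period closes here.
sqrt(375) = [19; 2, 1, 2, 1, 5, 1, 2, 1, 2, 38]
Period length = 10

10


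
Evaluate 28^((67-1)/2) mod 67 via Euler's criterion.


p = 67 is prime and the exponent is (p-1)/2 = 33, so by Euler's criterion 28^33 = (28/67) = +1 or -1 mod 67.
Compute by square-and-multiply:
  33 = 32 + 1 (binary 100001)
  Repeated squaring mod 67: 28^1 = 28, 28^2 = 47, 28^4 = 65, 28^8 = 4, 28^16 = 16, 28^32 = 55
  28^33 = 28^32 * 28^1 = 55 * 28 mod 67
    55 * 28 = 1540 = 66 mod 67
  28^33 = 66 mod 67
Result 66 = p - 1 = -1 mod 67: 28 is a quadratic non-residue mod 67. As a residue in [0, p-1] the value is 66.
28^33 mod 67 = 66

66


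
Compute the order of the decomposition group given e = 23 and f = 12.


|D_P| = e * f
= 23 * 12
= 276

276


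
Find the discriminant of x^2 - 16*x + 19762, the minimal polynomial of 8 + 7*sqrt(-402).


The element 8 + 7*sqrt(-402) has minimal polynomial:
x^2 - 16*x + 19762
Discriminant = (-16)^2 - 4*(19762)
= 256 - 79048
= -78792

-78792


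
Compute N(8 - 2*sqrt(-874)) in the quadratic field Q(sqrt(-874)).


N(a + b*sqrt(d)) = a^2 - d*b^2
= (8)^2 - (-874)*(-2)^2
= 64 + 3496
= 3560

3560


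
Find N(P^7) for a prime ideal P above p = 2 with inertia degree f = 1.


N(P^a) = p^(a*f)
= 2^(7*1)
= 2^7
= 128

128


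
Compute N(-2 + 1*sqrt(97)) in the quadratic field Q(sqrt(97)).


N(a + b*sqrt(d)) = a^2 - d*b^2
= (-2)^2 - (97)*(1)^2
= 4 - 97
= -93

-93


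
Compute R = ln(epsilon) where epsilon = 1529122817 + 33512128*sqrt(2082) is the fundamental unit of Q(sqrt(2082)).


epsilon = 1529122817 + 33512128*sqrt(2082)
= 3.0582e+09
R = ln(3.0582e+09)
= 21.8411

21.8411


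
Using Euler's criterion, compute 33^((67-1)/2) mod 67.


p = 67 is prime and the exponent is (p-1)/2 = 33, so by Euler's criterion 33^33 = (33/67) = +1 or -1 mod 67.
Compute by square-and-multiply:
  33 = 32 + 1 (binary 100001)
  Repeated squaring mod 67: 33^1 = 33, 33^2 = 17, 33^4 = 21, 33^8 = 39, 33^16 = 47, 33^32 = 65
  33^33 = 33^32 * 33^1 = 65 * 33 mod 67
    65 * 33 = 2145 = 1 mod 67
  33^33 = 1 mod 67
Result 1: 33 is a quadratic residue mod 67.
33^33 mod 67 = 1

1


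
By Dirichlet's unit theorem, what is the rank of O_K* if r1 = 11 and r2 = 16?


By Dirichlet's unit theorem:
rank = r1 + r2 - 1
= 11 + 16 - 1
= 26

26


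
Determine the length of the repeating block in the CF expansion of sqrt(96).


Run the CF algorithm for sqrt(96).
a_0 = floor(sqrt(96)) = 9; set m_0=0, q_0=1.
Recurrence: m' = q*a - m,  q' = (d - m'^2)/q,  a' = floor((a_0 + m')/q').
  step 1: m=9, q=15, a=1
  step 2: m=6, q=4, a=3
  step 3: m=6, q=15, a=1
  step 4: m=9, q=1, a=18
a_4 = 2*a_0 = 18, so the period closes here.
sqrt(96) = [9; 1, 3, 1, 18]
Period length = 4

4


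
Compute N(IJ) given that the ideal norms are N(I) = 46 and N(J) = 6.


N(IJ) = N(I) * N(J)
= 46 * 6
= 276

276


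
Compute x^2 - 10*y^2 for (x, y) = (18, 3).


x^2 - d*y^2
= 18^2 - 10*3^2
= 324 - 90
= 234

234


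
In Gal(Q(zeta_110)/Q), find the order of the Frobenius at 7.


The Frobenius at p in Gal(Q(zeta_n)/Q) = (Z/nZ)* is the class of p, so its order is ord_110(7), the smallest k >= 1 with 7^k = 1 mod 110.
n = 110 = 2 * 5 * 11, phi(110) = 40; the order divides phi(n).
Divisors of 40: 1, 2, 4, 5, 8, 10, 20, 40
Repeated squaring mod 110: 7^1 = 7, 7^2 = 49, 7^4 = 91, 7^8 = 31, 7^16 = 81, 7^32 = 71
Test divisors in increasing order:
  k=1: 7^1 = 7 mod 110
  k=2: 7^2 = 49 mod 110
  k=4: 7^4 = 91 mod 110
  k=5: 7^5 = 91 * 7 = 87 mod 110
  k=8: 7^8 = 31 mod 110
  k=10: 7^10 = 31 * 49 = 89 mod 110
  k=20: 7^20 = 81 * 91 = 1 mod 110  <- first divisor giving 1
Order = 20

20


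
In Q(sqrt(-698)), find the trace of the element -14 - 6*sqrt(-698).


Tr(a + b*sqrt(d)) = (a + b*sqrt(d)) + (a - b*sqrt(d)) = 2a
= 2 * (-14)
= -28

-28


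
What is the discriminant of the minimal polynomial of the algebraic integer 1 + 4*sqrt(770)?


The element 1 + 4*sqrt(770) has minimal polynomial:
x^2 - 2*x - 12319
Discriminant = (-2)^2 - 4*(-12319)
= 4 + 49276
= 49280

49280


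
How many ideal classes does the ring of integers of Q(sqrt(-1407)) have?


K = Q(sqrt(-1407)). d mod 4 = 1, so D = disc(K) = d = -1407
h(K) equals the number of primitive reduced positive-definite forms (a, b, c) = a*x^2 + b*x*y + c*y^2 with b^2 - 4ac = D,
where reduced means |b| <= a <= c, with b >= 0 whenever |b| = a or a = c, and primitive means gcd(a, b, c) = 1.
Reduced forces 3a^2 <= |D| = 1407, so 1 <= a <= 21; b must have the parity of D, and c = (b^2 - D)/(4a) must be an integer >= a.
Enumerate a = 1..21, b in [-a, a]:
  a=1: (1, 1, 352)  [1]
  a=2: (2, -1, 176), (2, 1, 176)  [2]
  a=3: (3, 3, 118)  [1]
  a=4: (4, -1, 88), (4, 1, 88)  [2]
  a=5: none
  a=6: (6, -3, 59), (6, 3, 59)  [2]
  a=7: (7, 7, 52)  [1]
  a=8: (8, -1, 44), (8, 1, 44)  [2]
  a=9..10: none
  a=11: (11, -1, 32), (11, 1, 32)  [2]
  a=12: (12, -9, 31), (12, 9, 31)  [2]
  a=13: (13, -7, 28), (13, 7, 28)  [2]
  a=14: (14, -7, 26), (14, 7, 26)  [2]
  a=15: none
  a=16: (16, -1, 22), (16, 1, 22)  [2]
  a=17: (17, -15, 24), (17, 15, 24)  [2]
  a=18..20: none
  a=21: (21, 21, 22)  [1]
Total reduced forms: 1 + 2 + 1 + 2 + 2 + 1 + 2 + 2 + 2 + 2 + 2 + 2 + 2 + 1 = 24
h = 24

24


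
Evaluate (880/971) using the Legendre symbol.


p = 971 is prime, so compute (880/971) with the reciprocity algorithm (Jacobi-symbol steps: pull out 2s via (2/n), flip via reciprocity, reduce):
  pull out 2: (2/971) = -1  (since 971 mod 8 = 3)
  pull out 2: (2/971) = -1  (since 971 mod 8 = 3)
  pull out 2: (2/971) = -1  (since 971 mod 8 = 3)
  pull out 2: (2/971) = -1  (since 971 mod 8 = 3)
  reciprocity: (55/971) -> -(971/55)
  reduce: (36/55)
  pull out 2: (2/55) = +1  (since 55 mod 8 = 7)
  pull out 2: (2/55) = +1  (since 55 mod 8 = 7)
  reciprocity: (9/55) -> +(55/9)
  reduce: (1/9)
  (1/9) = 1
Product of signs = -1
(880/971) = -1

-1


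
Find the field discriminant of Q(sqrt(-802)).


For K = Q(sqrt(d)) with d squarefree: disc(K) = d if d = 1 mod 4, and disc(K) = 4d if d = 2 or 3 mod 4.
Here d = -802, and d mod 4 = 2.
d = 2 mod 4, not 1 (O_K = Z[sqrt(d)]), so disc(K) = 4d = 4 * (-802) = -3208

-3208


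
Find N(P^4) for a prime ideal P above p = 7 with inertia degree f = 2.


N(P^a) = p^(a*f)
= 7^(4*2)
= 7^8
= 5764801

5764801


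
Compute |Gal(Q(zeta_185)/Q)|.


|Gal(Q(zeta_185)/Q)| = phi(185)
= 144

144


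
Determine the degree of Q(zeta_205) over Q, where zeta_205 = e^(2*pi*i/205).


The degree equals Euler's totient phi(205).
205 = 5 * 41
phi(205) = 160

160


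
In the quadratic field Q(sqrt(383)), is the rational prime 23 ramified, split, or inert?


K = Q(sqrt(383)). Since d mod 4 = 3, disc(K) = 1532.
Check p | disc: 1532 mod 23 = 14.
p does not divide disc. Compute Legendre symbol (d/p):
15^((23-1)/2) mod 23 = -1
(d/p) = -1, so p is inert: (p) stays prime with e=1, f=2, g=1.
Therefore p is inert.

inert


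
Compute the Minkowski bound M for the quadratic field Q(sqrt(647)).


d = 647, d mod 4 = 3, so disc(K) = 4d = 2588; |disc(K)| = 2588
Real quadratic field, so n = 2, s = r2 = 0, r1 = 2
M = (n!/n^n) * (4/pi)^s * sqrt(|disc(K)|) = (2!/2^2) * (4/pi)^0 * sqrt(2588)
= 0.5 * 1.000000 * 50.872389
= 25.4362

25.4362


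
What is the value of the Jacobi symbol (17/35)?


Compute (17/35) via quadratic reciprocity:
  reciprocity: (17/35) -> +(35/17)
  reduce: (1/17)
  (1/17) = 1
Product of signs = 1

1


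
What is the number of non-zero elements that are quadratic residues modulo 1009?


For prime p, the number of non-zero quadratic residues is (p-1)/2.
= (1009-1)/2
= 504

504


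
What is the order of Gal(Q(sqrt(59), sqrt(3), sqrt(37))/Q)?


The 3 square roots of distinct primes are multiplicatively independent over Q,
so [K:Q] = 2^3 and Gal(K/Q) is isomorphic to (Z/2Z)^3.
|Gal| = 2^3 = 8

8


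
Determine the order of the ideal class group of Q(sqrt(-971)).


K = Q(sqrt(-971)). d mod 4 = 1, so D = disc(K) = d = -971
h(K) equals the number of primitive reduced positive-definite forms (a, b, c) = a*x^2 + b*x*y + c*y^2 with b^2 - 4ac = D,
where reduced means |b| <= a <= c, with b >= 0 whenever |b| = a or a = c, and primitive means gcd(a, b, c) = 1.
Reduced forces 3a^2 <= |D| = 971, so 1 <= a <= 17; b must have the parity of D, and c = (b^2 - D)/(4a) must be an integer >= a.
Enumerate a = 1..17, b in [-a, a]:
  a=1: (1, 1, 243)  [1]
  a=2: none
  a=3: (3, -1, 81), (3, 1, 81)  [2]
  a=4: none
  a=5: (5, -3, 49), (5, 3, 49)  [2]
  a=6: none
  a=7: (7, -3, 35), (7, 3, 35)  [2]
  a=8: none
  a=9: (9, -1, 27), (9, 1, 27)  [2]
  a=10..12: none
  a=13: (13, -11, 21), (13, 11, 21)  [2]
  a=14: none
  a=15: (15, -13, 19), (15, -7, 17), (15, 7, 17), (15, 13, 19)  [4]
  a=16..17: none
Total reduced forms: 1 + 2 + 2 + 2 + 2 + 2 + 4 = 15
h = 15

15


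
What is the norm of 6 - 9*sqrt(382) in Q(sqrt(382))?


N(a + b*sqrt(d)) = a^2 - d*b^2
= (6)^2 - (382)*(-9)^2
= 36 - 30942
= -30906

-30906


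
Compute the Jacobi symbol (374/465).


Compute (374/465) via quadratic reciprocity:
  pull out 2: (2/465) = +1  (since 465 mod 8 = 1)
  reciprocity: (187/465) -> +(465/187)
  reduce: (91/187)
  reciprocity: (91/187) -> -(187/91)
  reduce: (5/91)
  reciprocity: (5/91) -> +(91/5)
  reduce: (1/5)
  (1/5) = 1
Product of signs = -1

-1


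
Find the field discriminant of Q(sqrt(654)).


For K = Q(sqrt(d)) with d squarefree: disc(K) = d if d = 1 mod 4, and disc(K) = 4d if d = 2 or 3 mod 4.
Here d = 654, and d mod 4 = 2.
d = 2 mod 4, not 1 (O_K = Z[sqrt(d)]), so disc(K) = 4d = 4 * (654) = 2616

2616


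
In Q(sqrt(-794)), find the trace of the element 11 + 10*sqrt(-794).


Tr(a + b*sqrt(d)) = (a + b*sqrt(d)) + (a - b*sqrt(d)) = 2a
= 2 * (11)
= 22

22


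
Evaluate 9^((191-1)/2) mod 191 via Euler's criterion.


p = 191 is prime and the exponent is (p-1)/2 = 95, so by Euler's criterion 9^95 = (9/191) = +1 or -1 mod 191.
Compute by square-and-multiply:
  95 = 64 + 16 + 8 + 4 + 2 + 1 (binary 1011111)
  Repeated squaring mod 191: 9^1 = 9, 9^2 = 81, 9^4 = 67, 9^8 = 96, 9^16 = 48, 9^32 = 12, 9^64 = 144
  9^95 = 9^64 * 9^16 * 9^8 * 9^4 * 9^2 * 9^1 = 144 * 48 * 96 * 67 * 81 * 9 mod 191
    144 * 48 = 6912 = 36 mod 191
    36 * 96 = 3456 = 18 mod 191
    18 * 67 = 1206 = 60 mod 191
    60 * 81 = 4860 = 85 mod 191
    85 * 9 = 765 = 1 mod 191
  9^95 = 1 mod 191
Result 1: 9 is a quadratic residue mod 191.
9^95 mod 191 = 1

1


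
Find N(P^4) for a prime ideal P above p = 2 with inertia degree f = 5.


N(P^a) = p^(a*f)
= 2^(4*5)
= 2^20
= 1048576

1048576


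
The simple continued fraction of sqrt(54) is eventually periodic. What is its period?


Run the CF algorithm for sqrt(54).
a_0 = floor(sqrt(54)) = 7; set m_0=0, q_0=1.
Recurrence: m' = q*a - m,  q' = (d - m'^2)/q,  a' = floor((a_0 + m')/q').
  step 1: m=7, q=5, a=2
  step 2: m=3, q=9, a=1
  step 3: m=6, q=2, a=6
  step 4: m=6, q=9, a=1
  step 5: m=3, q=5, a=2
  step 6: m=7, q=1, a=14
a_6 = 2*a_0 = 14, so the period closes here.
sqrt(54) = [7; 2, 1, 6, 1, 2, 14]
Period length = 6

6


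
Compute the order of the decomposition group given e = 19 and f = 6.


|D_P| = e * f
= 19 * 6
= 114

114


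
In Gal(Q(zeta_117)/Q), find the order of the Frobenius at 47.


The Frobenius at p in Gal(Q(zeta_n)/Q) = (Z/nZ)* is the class of p, so its order is ord_117(47), the smallest k >= 1 with 47^k = 1 mod 117.
n = 117 = 3^2 * 13, phi(117) = 72; the order divides phi(n).
Divisors of 72: 1, 2, 3, 4, 6, 8, 9, 12, 18, 24, 36, 72
Repeated squaring mod 117: 47^1 = 47, 47^2 = 103, 47^4 = 79, 47^8 = 40, 47^16 = 79, 47^32 = 40, 47^64 = 79
Test divisors in increasing order:
  k=1: 47^1 = 47 mod 117
  k=2: 47^2 = 103 mod 117
  k=3: 47^3 = 103 * 47 = 44 mod 117
  k=4: 47^4 = 79 mod 117
  k=6: 47^6 = 79 * 103 = 64 mod 117
  k=8: 47^8 = 40 mod 117
  k=9: 47^9 = 40 * 47 = 8 mod 117
  k=12: 47^12 = 40 * 79 = 1 mod 117  <- first divisor giving 1
Order = 12

12


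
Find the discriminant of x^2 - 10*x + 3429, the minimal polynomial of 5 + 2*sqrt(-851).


The element 5 + 2*sqrt(-851) has minimal polynomial:
x^2 - 10*x + 3429
Discriminant = (-10)^2 - 4*(3429)
= 100 - 13716
= -13616

-13616


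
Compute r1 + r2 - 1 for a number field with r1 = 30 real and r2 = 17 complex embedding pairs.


By Dirichlet's unit theorem:
rank = r1 + r2 - 1
= 30 + 17 - 1
= 46

46


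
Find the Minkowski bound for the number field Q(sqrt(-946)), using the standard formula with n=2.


d = -946, d mod 4 = 2, so disc(K) = 4d = -3784; |disc(K)| = 3784
Imaginary quadratic field, so n = 2, s = r2 = 1, r1 = 0
M = (n!/n^n) * (4/pi)^s * sqrt(|disc(K)|) = (2!/2^2) * (4/pi)^1 * sqrt(3784)
= 0.5 * 1.273240 * 61.514226
= 39.1612

39.1612


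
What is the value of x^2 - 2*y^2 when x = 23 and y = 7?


x^2 - d*y^2
= 23^2 - 2*7^2
= 529 - 98
= 431

431


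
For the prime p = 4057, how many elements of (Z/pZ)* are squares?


For prime p, the number of non-zero quadratic residues is (p-1)/2.
= (4057-1)/2
= 2028

2028


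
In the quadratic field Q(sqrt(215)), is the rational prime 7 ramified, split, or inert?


K = Q(sqrt(215)). Since d mod 4 = 3, disc(K) = 860.
Check p | disc: 860 mod 7 = 6.
p does not divide disc. Compute Legendre symbol (d/p):
5^((7-1)/2) mod 7 = -1
(d/p) = -1, so p is inert: (p) stays prime with e=1, f=2, g=1.
Therefore p is inert.

inert


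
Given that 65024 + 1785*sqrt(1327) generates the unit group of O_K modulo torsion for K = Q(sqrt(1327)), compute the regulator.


epsilon = 65024 + 1785*sqrt(1327)
= 130048.0000
R = ln(130048.0000)
= 11.7757

11.7757


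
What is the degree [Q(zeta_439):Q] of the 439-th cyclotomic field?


The degree equals Euler's totient phi(439).
439 = 439
phi(439) = 438

438


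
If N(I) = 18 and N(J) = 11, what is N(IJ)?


N(IJ) = N(I) * N(J)
= 18 * 11
= 198

198


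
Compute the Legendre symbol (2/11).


p = 11 is prime, so compute (2/11) with the reciprocity algorithm (Jacobi-symbol steps: pull out 2s via (2/n), flip via reciprocity, reduce):
  pull out 2: (2/11) = -1  (since 11 mod 8 = 3)
  (1/11) = 1
Product of signs = -1
(2/11) = -1

-1


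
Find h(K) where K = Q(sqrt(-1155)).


K = Q(sqrt(-1155)). d mod 4 = 1, so D = disc(K) = d = -1155
h(K) equals the number of primitive reduced positive-definite forms (a, b, c) = a*x^2 + b*x*y + c*y^2 with b^2 - 4ac = D,
where reduced means |b| <= a <= c, with b >= 0 whenever |b| = a or a = c, and primitive means gcd(a, b, c) = 1.
Reduced forces 3a^2 <= |D| = 1155, so 1 <= a <= 19; b must have the parity of D, and c = (b^2 - D)/(4a) must be an integer >= a.
Enumerate a = 1..19, b in [-a, a]:
  a=1: (1, 1, 289)  [1]
  a=2: none
  a=3: (3, 3, 97)  [1]
  a=4: none
  a=5: (5, 5, 59)  [1]
  a=6: none
  a=7: (7, 7, 43)  [1]
  a=8..10: none
  a=11: (11, 11, 29)  [1]
  a=12..14: none
  a=15: (15, 15, 23)  [1]
  a=16: none
  a=17: (17, 1, 17)  [1]
  a=18: none
  a=19: (19, 17, 19)  [1]
Total reduced forms: 1 + 1 + 1 + 1 + 1 + 1 + 1 + 1 = 8
h = 8

8


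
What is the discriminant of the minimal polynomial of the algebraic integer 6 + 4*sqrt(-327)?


The element 6 + 4*sqrt(-327) has minimal polynomial:
x^2 - 12*x + 5268
Discriminant = (-12)^2 - 4*(5268)
= 144 - 21072
= -20928

-20928


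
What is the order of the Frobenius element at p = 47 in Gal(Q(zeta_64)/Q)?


The Frobenius at p in Gal(Q(zeta_n)/Q) = (Z/nZ)* is the class of p, so its order is ord_64(47), the smallest k >= 1 with 47^k = 1 mod 64.
n = 64 = 2^6, phi(64) = 32; the order divides phi(n).
Divisors of 32: 1, 2, 4, 8, 16, 32
Repeated squaring mod 64: 47^1 = 47, 47^2 = 33, 47^4 = 1, 47^8 = 1, 47^16 = 1, 47^32 = 1
Test divisors in increasing order:
  k=1: 47^1 = 47 mod 64
  k=2: 47^2 = 33 mod 64
  k=4: 47^4 = 1 mod 64  <- first divisor giving 1
Order = 4

4


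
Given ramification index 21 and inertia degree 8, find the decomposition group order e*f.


|D_P| = e * f
= 21 * 8
= 168

168


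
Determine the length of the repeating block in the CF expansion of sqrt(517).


Run the CF algorithm for sqrt(517).
a_0 = floor(sqrt(517)) = 22; set m_0=0, q_0=1.
Recurrence: m' = q*a - m,  q' = (d - m'^2)/q,  a' = floor((a_0 + m')/q').
  step 1: m=22, q=33, a=1
  step 2: m=11, q=12, a=2
  step 3: m=13, q=29, a=1
  step 4: m=16, q=9, a=4
  step 5: m=20, q=13, a=3
  step 6: m=19, q=12, a=3
  step 7: m=17, q=19, a=2
  step 8: m=21, q=4, a=10
  step 9: m=19, q=39, a=1
  step 10: m=20, q=3, a=14
  step 11: m=22, q=11, a=4
  step 12: m=22, q=3, a=14
  step 13: m=20, q=39, a=1
  step 14: m=19, q=4, a=10
  step 15: m=21, q=19, a=2
  step 16: m=17, q=12, a=3
  step 17: m=19, q=13, a=3
  step 18: m=20, q=9, a=4
  step 19: m=16, q=29, a=1
  step 20: m=13, q=12, a=2
  step 21: m=11, q=33, a=1
  step 22: m=22, q=1, a=44
a_22 = 2*a_0 = 44, so the period closes here.
sqrt(517) = [22; 1, 2, 1, 4, 3, 3, 2, 10, 1, 14, 4, 14, 1, 10, 2, 3, 3, 4, 1, 2, 1, 44]
Period length = 22

22


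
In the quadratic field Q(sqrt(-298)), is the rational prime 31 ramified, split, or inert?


K = Q(sqrt(-298)). Since d mod 4 = 2, disc(K) = -1192.
Check p | disc: -1192 mod 31 = 17.
p does not divide disc. Compute Legendre symbol (d/p):
12^((31-1)/2) mod 31 = -1
(d/p) = -1, so p is inert: (p) stays prime with e=1, f=2, g=1.
Therefore p is inert.

inert


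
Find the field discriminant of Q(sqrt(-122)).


For K = Q(sqrt(d)) with d squarefree: disc(K) = d if d = 1 mod 4, and disc(K) = 4d if d = 2 or 3 mod 4.
Here d = -122, and d mod 4 = 2.
d = 2 mod 4, not 1 (O_K = Z[sqrt(d)]), so disc(K) = 4d = 4 * (-122) = -488

-488


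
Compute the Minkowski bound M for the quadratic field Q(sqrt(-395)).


d = -395, d mod 4 = 1, so disc(K) = d = -395; |disc(K)| = 395
Imaginary quadratic field, so n = 2, s = r2 = 1, r1 = 0
M = (n!/n^n) * (4/pi)^s * sqrt(|disc(K)|) = (2!/2^2) * (4/pi)^1 * sqrt(395)
= 0.5 * 1.273240 * 19.874607
= 12.6526

12.6526


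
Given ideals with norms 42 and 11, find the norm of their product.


N(IJ) = N(I) * N(J)
= 42 * 11
= 462

462


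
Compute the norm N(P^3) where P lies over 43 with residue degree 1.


N(P^a) = p^(a*f)
= 43^(3*1)
= 43^3
= 79507

79507


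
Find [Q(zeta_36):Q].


The degree equals Euler's totient phi(36).
36 = 2^2 * 3^2
phi(36) = 12

12


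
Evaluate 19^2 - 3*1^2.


x^2 - d*y^2
= 19^2 - 3*1^2
= 361 - 3
= 358

358


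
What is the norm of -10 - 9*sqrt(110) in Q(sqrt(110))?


N(a + b*sqrt(d)) = a^2 - d*b^2
= (-10)^2 - (110)*(-9)^2
= 100 - 8910
= -8810

-8810


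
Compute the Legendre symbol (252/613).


p = 613 is prime, so compute (252/613) with the reciprocity algorithm (Jacobi-symbol steps: pull out 2s via (2/n), flip via reciprocity, reduce):
  pull out 2: (2/613) = -1  (since 613 mod 8 = 5)
  pull out 2: (2/613) = -1  (since 613 mod 8 = 5)
  reciprocity: (63/613) -> +(613/63)
  reduce: (46/63)
  pull out 2: (2/63) = +1  (since 63 mod 8 = 7)
  reciprocity: (23/63) -> -(63/23)
  reduce: (17/23)
  reciprocity: (17/23) -> +(23/17)
  reduce: (6/17)
  pull out 2: (2/17) = +1  (since 17 mod 8 = 1)
  reciprocity: (3/17) -> +(17/3)
  reduce: (2/3)
  pull out 2: (2/3) = -1  (since 3 mod 8 = 3)
  (1/3) = 1
Product of signs = 1
(252/613) = 1

1


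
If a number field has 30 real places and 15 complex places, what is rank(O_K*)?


By Dirichlet's unit theorem:
rank = r1 + r2 - 1
= 30 + 15 - 1
= 44

44


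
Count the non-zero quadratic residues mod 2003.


For prime p, the number of non-zero quadratic residues is (p-1)/2.
= (2003-1)/2
= 1001

1001


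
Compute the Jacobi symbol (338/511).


Compute (338/511) via quadratic reciprocity:
  pull out 2: (2/511) = +1  (since 511 mod 8 = 7)
  reciprocity: (169/511) -> +(511/169)
  reduce: (4/169)
  pull out 2: (2/169) = +1  (since 169 mod 8 = 1)
  pull out 2: (2/169) = +1  (since 169 mod 8 = 1)
  (1/169) = 1
Product of signs = 1

1


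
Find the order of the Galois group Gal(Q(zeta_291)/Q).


|Gal(Q(zeta_291)/Q)| = phi(291)
= 192

192


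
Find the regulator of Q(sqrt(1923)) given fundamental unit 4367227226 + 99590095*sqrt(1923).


epsilon = 4367227226 + 99590095*sqrt(1923)
= 8.7345e+09
R = ln(8.7345e+09)
= 22.8905

22.8905


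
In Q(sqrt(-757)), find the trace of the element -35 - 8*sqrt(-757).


Tr(a + b*sqrt(d)) = (a + b*sqrt(d)) + (a - b*sqrt(d)) = 2a
= 2 * (-35)
= -70

-70


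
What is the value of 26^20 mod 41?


p = 41 is prime and the exponent is (p-1)/2 = 20, so by Euler's criterion 26^20 = (26/41) = +1 or -1 mod 41.
Compute by square-and-multiply:
  20 = 16 + 4 (binary 10100)
  Repeated squaring mod 41: 26^1 = 26, 26^2 = 20, 26^4 = 31, 26^8 = 18, 26^16 = 37
  26^20 = 26^16 * 26^4 = 37 * 31 mod 41
    37 * 31 = 1147 = 40 mod 41
  26^20 = 40 mod 41
Result 40 = p - 1 = -1 mod 41: 26 is a quadratic non-residue mod 41. As a residue in [0, p-1] the value is 40.
26^20 mod 41 = 40

40


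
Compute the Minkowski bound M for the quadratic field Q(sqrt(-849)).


d = -849, d mod 4 = 3, so disc(K) = 4d = -3396; |disc(K)| = 3396
Imaginary quadratic field, so n = 2, s = r2 = 1, r1 = 0
M = (n!/n^n) * (4/pi)^s * sqrt(|disc(K)|) = (2!/2^2) * (4/pi)^1 * sqrt(3396)
= 0.5 * 1.273240 * 58.275209
= 37.0992

37.0992
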